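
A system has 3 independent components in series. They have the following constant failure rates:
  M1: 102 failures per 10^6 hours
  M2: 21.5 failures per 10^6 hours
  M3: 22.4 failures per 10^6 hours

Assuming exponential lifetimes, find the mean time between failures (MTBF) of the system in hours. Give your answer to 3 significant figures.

6850

Series of exponential components: λ_sys = Σ λ_i
λ_sys = 0.000102 + 0.0000215 + 0.0000224 = 1.4590e-04 /h
MTBF = 1 / λ_sys = 6850 h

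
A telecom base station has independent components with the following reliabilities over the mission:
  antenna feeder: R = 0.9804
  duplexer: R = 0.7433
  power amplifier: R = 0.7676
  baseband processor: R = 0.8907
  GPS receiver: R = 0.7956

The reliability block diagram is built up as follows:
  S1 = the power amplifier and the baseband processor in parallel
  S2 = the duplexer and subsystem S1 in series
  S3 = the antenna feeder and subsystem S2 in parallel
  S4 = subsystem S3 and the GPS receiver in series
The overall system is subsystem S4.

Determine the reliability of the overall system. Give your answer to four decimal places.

0.7913

Parallel (power amplifier and baseband processor): 1 − (1 − 0.767600)(1 − 0.890700) = 0.974599
Series (duplexer and [0.974599]): 0.743300 × 0.974599 = 0.724419
Parallel (antenna feeder and [0.724419]): 1 − (1 − 0.980400)(1 − 0.724419) = 0.994599
Series ([0.994599] and GPS receiver): 0.994599 × 0.795600 = 0.7913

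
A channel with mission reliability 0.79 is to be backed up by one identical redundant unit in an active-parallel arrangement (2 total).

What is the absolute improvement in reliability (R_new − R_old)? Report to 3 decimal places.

R_before = 0.79
R_after = 1 − (1 − 0.79)^2 = 0.956
ΔR = 0.956 − 0.79 = 0.166

0.166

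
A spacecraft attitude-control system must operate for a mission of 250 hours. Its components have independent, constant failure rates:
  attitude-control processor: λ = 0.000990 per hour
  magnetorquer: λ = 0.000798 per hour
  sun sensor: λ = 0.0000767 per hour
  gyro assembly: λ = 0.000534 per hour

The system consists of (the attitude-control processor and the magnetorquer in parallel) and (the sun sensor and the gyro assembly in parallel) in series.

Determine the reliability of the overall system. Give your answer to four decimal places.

0.9581

R(attitude-control processor) = exp(−0.000990 × 250) = 0.780750
R(magnetorquer) = exp(−0.000798 × 250) = 0.819140
R(sun sensor) = exp(−0.0000767 × 250) = 0.981008
R(gyro assembly) = exp(−0.000534 × 250) = 0.875027
Parallel (attitude-control processor and magnetorquer): 1 − (1 − 0.780750)(1 − 0.819140) = 0.960346
Parallel (sun sensor and gyro assembly): 1 − (1 − 0.981008)(1 − 0.875027) = 0.997627
Series ([0.960346] and [0.997627]): 0.960346 × 0.997627 = 0.9581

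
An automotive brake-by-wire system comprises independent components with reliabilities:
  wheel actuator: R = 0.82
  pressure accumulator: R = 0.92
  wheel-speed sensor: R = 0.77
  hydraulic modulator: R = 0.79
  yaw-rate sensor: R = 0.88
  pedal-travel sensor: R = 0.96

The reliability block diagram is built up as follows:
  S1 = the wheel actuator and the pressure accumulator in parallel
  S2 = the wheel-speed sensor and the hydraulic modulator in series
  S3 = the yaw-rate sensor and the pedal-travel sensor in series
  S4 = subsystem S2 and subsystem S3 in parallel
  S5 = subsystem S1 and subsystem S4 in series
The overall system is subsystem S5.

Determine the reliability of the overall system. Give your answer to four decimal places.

Parallel (wheel actuator and pressure accumulator): 1 − (1 − 0.820000)(1 − 0.920000) = 0.985600
Series (wheel-speed sensor and hydraulic modulator): 0.770000 × 0.790000 = 0.608300
Series (yaw-rate sensor and pedal-travel sensor): 0.880000 × 0.960000 = 0.844800
Parallel ([0.608300] and [0.844800]): 1 − (1 − 0.608300)(1 − 0.844800) = 0.939208
Series ([0.985600] and [0.939208]): 0.985600 × 0.939208 = 0.9257

0.9257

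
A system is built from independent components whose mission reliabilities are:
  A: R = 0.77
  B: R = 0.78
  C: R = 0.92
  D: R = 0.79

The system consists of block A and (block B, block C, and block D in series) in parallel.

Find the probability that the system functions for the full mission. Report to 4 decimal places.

Series (B, C, and D): 0.780000 × 0.920000 × 0.790000 = 0.566904
Parallel (A and [0.566904]): 1 − (1 − 0.770000)(1 − 0.566904) = 0.9004

0.9004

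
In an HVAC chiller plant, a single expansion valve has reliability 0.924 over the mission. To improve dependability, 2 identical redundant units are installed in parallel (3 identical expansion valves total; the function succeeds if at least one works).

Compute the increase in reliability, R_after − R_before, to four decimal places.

R_before = 0.924
R_after = 1 − (1 − 0.924)^3 = 0.9996
ΔR = 0.9996 − 0.924 = 0.0756

0.0756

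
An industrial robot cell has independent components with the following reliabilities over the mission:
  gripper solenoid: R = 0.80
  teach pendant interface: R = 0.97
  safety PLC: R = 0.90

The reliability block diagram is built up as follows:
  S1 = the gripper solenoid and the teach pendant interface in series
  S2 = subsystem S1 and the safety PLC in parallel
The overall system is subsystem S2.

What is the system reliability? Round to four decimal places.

Series (gripper solenoid and teach pendant interface): 0.800000 × 0.970000 = 0.776000
Parallel ([0.776000] and safety PLC): 1 − (1 − 0.776000)(1 − 0.900000) = 0.9776

0.9776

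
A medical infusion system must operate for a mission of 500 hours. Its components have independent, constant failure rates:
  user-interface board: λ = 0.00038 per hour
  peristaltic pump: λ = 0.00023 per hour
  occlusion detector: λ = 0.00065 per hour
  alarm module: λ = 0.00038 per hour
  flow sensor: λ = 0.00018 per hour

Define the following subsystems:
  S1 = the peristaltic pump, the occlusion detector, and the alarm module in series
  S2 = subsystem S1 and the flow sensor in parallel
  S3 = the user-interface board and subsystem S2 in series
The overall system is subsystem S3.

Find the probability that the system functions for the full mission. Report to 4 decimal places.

R(user-interface board) = exp(−0.00038 × 500) = 0.826959
R(peristaltic pump) = exp(−0.00023 × 500) = 0.891366
R(occlusion detector) = exp(−0.00065 × 500) = 0.722527
R(alarm module) = exp(−0.00038 × 500) = 0.826959
R(flow sensor) = exp(−0.00018 × 500) = 0.913931
Series (peristaltic pump, occlusion detector, and alarm module): 0.891366 × 0.722527 × 0.826959 = 0.532591
Parallel ([0.532591] and flow sensor): 1 − (1 − 0.532591)(1 − 0.913931) = 0.959771
Series (user-interface board and [0.959771]): 0.826959 × 0.959771 = 0.7937

0.7937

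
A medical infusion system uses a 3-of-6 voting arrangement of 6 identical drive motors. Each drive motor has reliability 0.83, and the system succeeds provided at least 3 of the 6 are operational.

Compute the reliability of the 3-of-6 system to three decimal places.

R = Σ_{i=3}^{6} C(6,i) p^i (1−p)^{6−i} with p = 0.83
C(6,3)·0.83^3·0.17^3 = 0.05618
C(6,4)·0.83^4·0.17^2 = 0.20573
C(6,5)·0.83^5·0.17^1 = 0.40178
C(6,6)·0.83^6·0.17^0 = 0.32694
Sum = 0.991

0.991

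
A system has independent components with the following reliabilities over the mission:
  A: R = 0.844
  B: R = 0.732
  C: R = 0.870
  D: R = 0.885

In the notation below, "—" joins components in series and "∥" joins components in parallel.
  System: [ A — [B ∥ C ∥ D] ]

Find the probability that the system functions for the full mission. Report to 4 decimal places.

Parallel (B, C, and D): 1 − (1 − 0.732000)(1 − 0.870000)(1 − 0.885000) = 0.995993
Series (A and [0.995993]): 0.844000 × 0.995993 = 0.8406

0.8406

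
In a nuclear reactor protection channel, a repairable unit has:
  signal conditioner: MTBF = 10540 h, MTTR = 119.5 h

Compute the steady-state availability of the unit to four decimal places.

0.9888

A(signal conditioner) = MTBF/(MTBF+MTTR) = 10540/(10540+119.5) = 0.9888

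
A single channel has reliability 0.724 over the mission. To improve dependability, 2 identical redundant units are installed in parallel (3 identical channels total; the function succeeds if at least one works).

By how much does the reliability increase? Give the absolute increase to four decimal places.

R_before = 0.724
R_after = 1 − (1 − 0.724)^3 = 0.9790
ΔR = 0.9790 − 0.724 = 0.2550

0.2550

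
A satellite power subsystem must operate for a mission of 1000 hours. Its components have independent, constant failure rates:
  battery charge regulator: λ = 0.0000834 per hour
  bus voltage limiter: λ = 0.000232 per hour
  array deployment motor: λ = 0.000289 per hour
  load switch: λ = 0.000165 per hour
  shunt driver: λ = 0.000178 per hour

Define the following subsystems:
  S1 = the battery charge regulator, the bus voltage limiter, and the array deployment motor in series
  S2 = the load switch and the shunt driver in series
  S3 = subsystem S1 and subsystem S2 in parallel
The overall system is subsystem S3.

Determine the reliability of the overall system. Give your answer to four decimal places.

0.8683

R(battery charge regulator) = exp(−0.0000834 × 1000) = 0.919983
R(bus voltage limiter) = exp(−0.000232 × 1000) = 0.792946
R(array deployment motor) = exp(−0.000289 × 1000) = 0.749012
R(load switch) = exp(−0.000165 × 1000) = 0.847894
R(shunt driver) = exp(−0.000178 × 1000) = 0.836942
Series (battery charge regulator, bus voltage limiter, and array deployment motor): 0.919983 × 0.792946 × 0.749012 = 0.546402
Series (load switch and shunt driver): 0.847894 × 0.836942 = 0.709638
Parallel ([0.546402] and [0.709638]): 1 − (1 − 0.546402)(1 − 0.709638) = 0.8683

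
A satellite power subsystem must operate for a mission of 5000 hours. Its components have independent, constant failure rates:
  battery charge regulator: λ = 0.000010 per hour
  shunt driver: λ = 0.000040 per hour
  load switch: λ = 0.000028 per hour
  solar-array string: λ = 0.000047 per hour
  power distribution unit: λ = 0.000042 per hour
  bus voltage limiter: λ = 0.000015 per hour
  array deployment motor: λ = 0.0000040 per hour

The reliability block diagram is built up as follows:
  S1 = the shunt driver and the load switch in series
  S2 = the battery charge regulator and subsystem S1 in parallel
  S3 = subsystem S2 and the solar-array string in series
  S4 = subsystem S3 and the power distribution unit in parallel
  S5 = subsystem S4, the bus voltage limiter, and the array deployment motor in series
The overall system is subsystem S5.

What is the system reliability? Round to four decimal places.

0.8714

R(battery charge regulator) = exp(−0.000010 × 5000) = 0.951229
R(shunt driver) = exp(−0.000040 × 5000) = 0.818731
R(load switch) = exp(−0.000028 × 5000) = 0.869358
R(solar-array string) = exp(−0.000047 × 5000) = 0.790571
R(power distribution unit) = exp(−0.000042 × 5000) = 0.810584
R(bus voltage limiter) = exp(−0.000015 × 5000) = 0.927743
R(array deployment motor) = exp(−0.0000040 × 5000) = 0.980199
Series (shunt driver and load switch): 0.818731 × 0.869358 = 0.711770
Parallel (battery charge regulator and [0.711770]): 1 − (1 − 0.951229)(1 − 0.711770) = 0.985943
Series ([0.985943] and solar-array string): 0.985943 × 0.790571 = 0.779458
Parallel ([0.779458] and power distribution unit): 1 − (1 − 0.779458)(1 − 0.810584) = 0.958226
Series ([0.958226], bus voltage limiter, and array deployment motor): 0.958226 × 0.927743 × 0.980199 = 0.8714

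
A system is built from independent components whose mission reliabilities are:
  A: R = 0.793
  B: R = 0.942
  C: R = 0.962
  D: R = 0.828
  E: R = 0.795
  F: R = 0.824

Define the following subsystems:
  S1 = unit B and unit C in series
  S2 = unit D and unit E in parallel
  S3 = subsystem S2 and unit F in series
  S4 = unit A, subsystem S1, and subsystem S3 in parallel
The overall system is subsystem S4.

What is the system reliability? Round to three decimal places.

Series (B and C): 0.94200 × 0.96200 = 0.90620
Parallel (D and E): 1 − (1 − 0.82800)(1 − 0.79500) = 0.96474
Series ([0.96474] and F): 0.96474 × 0.82400 = 0.79495
Parallel (A, [0.90620], and [0.79495]): 1 − (1 − 0.79300)(1 − 0.90620)(1 − 0.79495) = 0.996

0.996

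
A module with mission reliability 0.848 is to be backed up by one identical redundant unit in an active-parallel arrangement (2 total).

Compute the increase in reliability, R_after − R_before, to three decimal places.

R_before = 0.848
R_after = 1 − (1 − 0.848)^2 = 0.977
ΔR = 0.977 − 0.848 = 0.129

0.129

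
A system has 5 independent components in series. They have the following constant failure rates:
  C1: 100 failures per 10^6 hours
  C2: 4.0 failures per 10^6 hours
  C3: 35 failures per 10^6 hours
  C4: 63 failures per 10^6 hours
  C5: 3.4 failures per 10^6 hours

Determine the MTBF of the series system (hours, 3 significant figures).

4870

Series of exponential components: λ_sys = Σ λ_i
λ_sys = 0.00010 + 0.0000040 + 0.000035 + 0.000063 + 0.0000034 = 2.0540e-04 /h
MTBF = 1 / λ_sys = 4870 h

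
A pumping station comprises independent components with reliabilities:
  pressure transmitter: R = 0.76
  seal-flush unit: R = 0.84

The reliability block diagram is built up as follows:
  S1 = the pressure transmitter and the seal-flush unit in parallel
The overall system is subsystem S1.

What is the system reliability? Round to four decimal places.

0.9616

Parallel (pressure transmitter and seal-flush unit): 1 − (1 − 0.760000)(1 − 0.840000) = 0.9616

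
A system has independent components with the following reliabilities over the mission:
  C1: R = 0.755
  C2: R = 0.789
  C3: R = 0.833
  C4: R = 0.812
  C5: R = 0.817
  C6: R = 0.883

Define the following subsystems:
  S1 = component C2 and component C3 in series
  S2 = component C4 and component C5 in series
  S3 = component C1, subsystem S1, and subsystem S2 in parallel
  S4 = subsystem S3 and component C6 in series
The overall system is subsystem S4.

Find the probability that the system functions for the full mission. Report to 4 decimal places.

0.8580

Series (C2 and C3): 0.789000 × 0.833000 = 0.657237
Series (C4 and C5): 0.812000 × 0.817000 = 0.663404
Parallel (C1, [0.657237], and [0.663404]): 1 − (1 − 0.755000)(1 − 0.657237)(1 − 0.663404) = 0.971734
Series ([0.971734] and C6): 0.971734 × 0.883000 = 0.8580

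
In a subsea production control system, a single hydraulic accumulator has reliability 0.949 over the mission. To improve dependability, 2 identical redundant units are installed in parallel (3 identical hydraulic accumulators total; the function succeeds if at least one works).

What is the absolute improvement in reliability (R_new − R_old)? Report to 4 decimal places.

R_before = 0.949
R_after = 1 − (1 − 0.949)^3 = 0.9999
ΔR = 0.9999 − 0.949 = 0.0509

0.0509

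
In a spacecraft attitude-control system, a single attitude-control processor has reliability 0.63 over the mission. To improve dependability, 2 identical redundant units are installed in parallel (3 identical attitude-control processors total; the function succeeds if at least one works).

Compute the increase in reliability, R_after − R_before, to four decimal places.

R_before = 0.63
R_after = 1 − (1 − 0.63)^3 = 0.9493
ΔR = 0.9493 − 0.63 = 0.3193

0.3193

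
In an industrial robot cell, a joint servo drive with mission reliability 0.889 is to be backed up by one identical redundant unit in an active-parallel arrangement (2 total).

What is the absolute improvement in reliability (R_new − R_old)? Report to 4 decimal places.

R_before = 0.889
R_after = 1 − (1 − 0.889)^2 = 0.9877
ΔR = 0.9877 − 0.889 = 0.0987

0.0987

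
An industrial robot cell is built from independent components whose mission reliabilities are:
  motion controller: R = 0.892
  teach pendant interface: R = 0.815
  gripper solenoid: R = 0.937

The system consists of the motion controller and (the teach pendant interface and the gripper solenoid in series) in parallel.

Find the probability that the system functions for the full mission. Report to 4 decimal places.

Series (teach pendant interface and gripper solenoid): 0.815000 × 0.937000 = 0.763655
Parallel (motion controller and [0.763655]): 1 − (1 − 0.892000)(1 − 0.763655) = 0.9745

0.9745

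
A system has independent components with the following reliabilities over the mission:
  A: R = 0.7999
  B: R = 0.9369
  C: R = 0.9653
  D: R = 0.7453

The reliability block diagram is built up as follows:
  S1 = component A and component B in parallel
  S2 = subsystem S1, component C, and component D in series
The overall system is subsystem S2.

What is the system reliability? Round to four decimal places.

0.7104

Parallel (A and B): 1 − (1 − 0.799900)(1 − 0.936900) = 0.987374
Series ([0.987374], C, and D): 0.987374 × 0.965300 × 0.745300 = 0.7104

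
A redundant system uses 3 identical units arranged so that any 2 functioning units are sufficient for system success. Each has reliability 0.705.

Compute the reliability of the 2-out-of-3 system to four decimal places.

0.7903

R = Σ_{i=2}^{3} C(3,i) p^i (1−p)^{3−i} with p = 0.705
C(3,2)·0.705^2·0.295^1 = 0.439867
C(3,3)·0.705^3·0.295^0 = 0.350403
Sum = 0.7903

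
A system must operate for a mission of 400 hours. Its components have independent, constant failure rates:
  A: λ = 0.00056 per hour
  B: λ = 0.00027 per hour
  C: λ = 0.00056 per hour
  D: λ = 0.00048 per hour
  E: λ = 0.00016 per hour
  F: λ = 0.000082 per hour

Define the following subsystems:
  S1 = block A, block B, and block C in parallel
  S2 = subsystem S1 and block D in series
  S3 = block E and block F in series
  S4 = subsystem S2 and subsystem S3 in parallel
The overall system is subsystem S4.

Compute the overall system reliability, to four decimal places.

R(A) = exp(−0.00056 × 400) = 0.799315
R(B) = exp(−0.00027 × 400) = 0.897628
R(C) = exp(−0.00056 × 400) = 0.799315
R(D) = exp(−0.00048 × 400) = 0.825307
R(E) = exp(−0.00016 × 400) = 0.938005
R(F) = exp(−0.000082 × 400) = 0.967732
Parallel (A, B, and C): 1 − (1 − 0.799315)(1 − 0.897628)(1 − 0.799315) = 0.995877
Series ([0.995877] and D): 0.995877 × 0.825307 = 0.821904
Series (E and F): 0.938005 × 0.967732 = 0.907737
Parallel ([0.821904] and [0.907737]): 1 − (1 − 0.821904)(1 − 0.907737) = 0.9836

0.9836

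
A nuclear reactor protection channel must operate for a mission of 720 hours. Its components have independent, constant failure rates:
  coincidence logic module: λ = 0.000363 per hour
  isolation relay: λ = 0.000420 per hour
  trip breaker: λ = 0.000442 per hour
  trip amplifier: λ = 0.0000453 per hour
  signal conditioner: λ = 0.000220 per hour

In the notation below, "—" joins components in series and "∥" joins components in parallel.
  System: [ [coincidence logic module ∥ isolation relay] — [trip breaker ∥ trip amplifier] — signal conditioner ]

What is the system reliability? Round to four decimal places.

R(coincidence logic module) = exp(−0.000363 × 720) = 0.770004
R(isolation relay) = exp(−0.000420 × 720) = 0.739042
R(trip breaker) = exp(−0.000442 × 720) = 0.727428
R(trip amplifier) = exp(−0.0000453 × 720) = 0.967910
R(signal conditioner) = exp(−0.000220 × 720) = 0.853508
Parallel (coincidence logic module and isolation relay): 1 − (1 − 0.770004)(1 − 0.739042) = 0.939981
Parallel (trip breaker and trip amplifier): 1 − (1 − 0.727428)(1 − 0.967910) = 0.991253
Series ([0.939981], [0.991253], and signal conditioner): 0.939981 × 0.991253 × 0.853508 = 0.7953

0.7953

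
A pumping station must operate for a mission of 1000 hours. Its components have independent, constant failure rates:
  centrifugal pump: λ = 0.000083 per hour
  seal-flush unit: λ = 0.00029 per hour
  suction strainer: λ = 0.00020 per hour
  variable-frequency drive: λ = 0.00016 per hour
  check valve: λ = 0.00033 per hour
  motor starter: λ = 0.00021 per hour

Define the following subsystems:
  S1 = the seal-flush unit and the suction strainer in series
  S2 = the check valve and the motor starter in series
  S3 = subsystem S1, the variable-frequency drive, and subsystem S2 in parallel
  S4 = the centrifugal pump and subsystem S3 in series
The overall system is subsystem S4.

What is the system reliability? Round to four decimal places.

R(centrifugal pump) = exp(−0.000083 × 1000) = 0.920351
R(seal-flush unit) = exp(−0.00029 × 1000) = 0.748264
R(suction strainer) = exp(−0.00020 × 1000) = 0.818731
R(variable-frequency drive) = exp(−0.00016 × 1000) = 0.852144
R(check valve) = exp(−0.00033 × 1000) = 0.718924
R(motor starter) = exp(−0.00021 × 1000) = 0.810584
Series (seal-flush unit and suction strainer): 0.748264 × 0.818731 = 0.612627
Series (check valve and motor starter): 0.718924 × 0.810584 = 0.582748
Parallel ([0.612627], variable-frequency drive, and [0.582748]): 1 − (1 − 0.612627)(1 − 0.852144)(1 − 0.582748) = 0.976102
Series (centrifugal pump and [0.976102]): 0.920351 × 0.976102 = 0.8984

0.8984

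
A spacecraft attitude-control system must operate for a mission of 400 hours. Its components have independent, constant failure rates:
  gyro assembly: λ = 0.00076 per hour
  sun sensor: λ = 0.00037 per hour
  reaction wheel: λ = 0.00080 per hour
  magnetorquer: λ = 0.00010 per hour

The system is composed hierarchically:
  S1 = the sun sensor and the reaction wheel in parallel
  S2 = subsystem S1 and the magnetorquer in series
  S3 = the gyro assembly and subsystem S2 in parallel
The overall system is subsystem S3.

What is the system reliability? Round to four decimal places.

0.9802

R(gyro assembly) = exp(−0.00076 × 400) = 0.737861
R(sun sensor) = exp(−0.00037 × 400) = 0.862431
R(reaction wheel) = exp(−0.00080 × 400) = 0.726149
R(magnetorquer) = exp(−0.00010 × 400) = 0.960789
Parallel (sun sensor and reaction wheel): 1 − (1 − 0.862431)(1 − 0.726149) = 0.962327
Series ([0.962327] and magnetorquer): 0.962327 × 0.960789 = 0.924593
Parallel (gyro assembly and [0.924593]): 1 − (1 − 0.737861)(1 − 0.924593) = 0.9802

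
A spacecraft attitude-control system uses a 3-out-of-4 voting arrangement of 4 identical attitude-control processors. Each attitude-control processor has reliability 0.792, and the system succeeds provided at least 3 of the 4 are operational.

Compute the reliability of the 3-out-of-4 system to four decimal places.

0.8068

R = Σ_{i=3}^{4} C(4,i) p^i (1−p)^{4−i} with p = 0.792
C(4,3)·0.792^3·0.208^1 = 0.413332
C(4,4)·0.792^4·0.208^0 = 0.393460
Sum = 0.8068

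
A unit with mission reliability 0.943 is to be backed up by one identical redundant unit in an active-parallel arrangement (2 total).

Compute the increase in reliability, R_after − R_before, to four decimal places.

R_before = 0.943
R_after = 1 − (1 − 0.943)^2 = 0.9968
ΔR = 0.9968 − 0.943 = 0.0538

0.0538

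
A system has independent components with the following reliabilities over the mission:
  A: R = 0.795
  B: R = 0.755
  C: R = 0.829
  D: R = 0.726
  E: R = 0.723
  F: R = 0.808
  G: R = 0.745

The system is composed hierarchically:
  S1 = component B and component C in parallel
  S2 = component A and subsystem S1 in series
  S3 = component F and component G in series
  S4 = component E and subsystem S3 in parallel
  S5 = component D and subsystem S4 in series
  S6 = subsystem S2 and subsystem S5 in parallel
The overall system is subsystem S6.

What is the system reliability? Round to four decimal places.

0.9156

Parallel (B and C): 1 − (1 − 0.755000)(1 − 0.829000) = 0.958105
Series (A and [0.958105]): 0.795000 × 0.958105 = 0.761693
Series (F and G): 0.808000 × 0.745000 = 0.601960
Parallel (E and [0.601960]): 1 − (1 − 0.723000)(1 − 0.601960) = 0.889743
Series (D and [0.889743]): 0.726000 × 0.889743 = 0.645953
Parallel ([0.761693] and [0.645953]): 1 − (1 − 0.761693)(1 − 0.645953) = 0.9156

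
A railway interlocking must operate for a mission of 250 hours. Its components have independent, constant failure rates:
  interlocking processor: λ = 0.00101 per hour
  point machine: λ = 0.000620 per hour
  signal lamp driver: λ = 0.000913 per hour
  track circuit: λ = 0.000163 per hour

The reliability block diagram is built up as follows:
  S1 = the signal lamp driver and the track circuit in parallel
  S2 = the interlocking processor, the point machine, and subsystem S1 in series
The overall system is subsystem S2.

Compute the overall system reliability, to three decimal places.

R(interlocking processor) = exp(−0.00101 × 250) = 0.77686
R(point machine) = exp(−0.000620 × 250) = 0.85642
R(signal lamp driver) = exp(−0.000913 × 250) = 0.79593
R(track circuit) = exp(−0.000163 × 250) = 0.96007
Parallel (signal lamp driver and track circuit): 1 − (1 − 0.79593)(1 − 0.96007) = 0.99185
Series (interlocking processor, point machine, and [0.99185]): 0.77686 × 0.85642 × 0.99185 = 0.660

0.660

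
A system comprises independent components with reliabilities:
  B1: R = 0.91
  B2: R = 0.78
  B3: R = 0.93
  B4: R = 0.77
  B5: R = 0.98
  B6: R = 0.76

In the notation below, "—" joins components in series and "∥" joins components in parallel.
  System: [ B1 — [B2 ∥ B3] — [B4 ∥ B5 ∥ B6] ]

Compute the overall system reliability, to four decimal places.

0.8950

Parallel (B2 and B3): 1 − (1 − 0.780000)(1 − 0.930000) = 0.984600
Parallel (B4, B5, and B6): 1 − (1 − 0.770000)(1 − 0.980000)(1 − 0.760000) = 0.998896
Series (B1, [0.984600], and [0.998896]): 0.910000 × 0.984600 × 0.998896 = 0.8950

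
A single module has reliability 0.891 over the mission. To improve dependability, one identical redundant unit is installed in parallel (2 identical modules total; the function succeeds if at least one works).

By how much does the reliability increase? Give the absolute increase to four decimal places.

R_before = 0.891
R_after = 1 − (1 − 0.891)^2 = 0.9881
ΔR = 0.9881 − 0.891 = 0.0971

0.0971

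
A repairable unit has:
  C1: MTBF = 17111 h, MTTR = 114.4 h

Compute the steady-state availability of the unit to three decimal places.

0.993

A(C1) = MTBF/(MTBF+MTTR) = 17111/(17111+114.4) = 0.993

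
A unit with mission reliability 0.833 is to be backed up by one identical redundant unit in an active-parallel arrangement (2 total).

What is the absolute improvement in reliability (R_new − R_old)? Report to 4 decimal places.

R_before = 0.833
R_after = 1 − (1 − 0.833)^2 = 0.9721
ΔR = 0.9721 − 0.833 = 0.1391

0.1391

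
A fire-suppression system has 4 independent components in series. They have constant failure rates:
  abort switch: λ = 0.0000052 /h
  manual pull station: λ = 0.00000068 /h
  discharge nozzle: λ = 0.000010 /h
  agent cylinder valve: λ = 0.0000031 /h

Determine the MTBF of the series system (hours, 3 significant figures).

Series of exponential components: λ_sys = Σ λ_i
λ_sys = 0.0000052 + 0.00000068 + 0.000010 + 0.0000031 = 1.8980e-05 /h
MTBF = 1 / λ_sys = 52700 h

52700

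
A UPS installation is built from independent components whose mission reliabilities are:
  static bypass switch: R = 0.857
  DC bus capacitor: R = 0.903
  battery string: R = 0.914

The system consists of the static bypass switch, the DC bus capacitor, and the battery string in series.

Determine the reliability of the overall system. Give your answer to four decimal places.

Series (static bypass switch, DC bus capacitor, and battery string): 0.857000 × 0.903000 × 0.914000 = 0.7073

0.7073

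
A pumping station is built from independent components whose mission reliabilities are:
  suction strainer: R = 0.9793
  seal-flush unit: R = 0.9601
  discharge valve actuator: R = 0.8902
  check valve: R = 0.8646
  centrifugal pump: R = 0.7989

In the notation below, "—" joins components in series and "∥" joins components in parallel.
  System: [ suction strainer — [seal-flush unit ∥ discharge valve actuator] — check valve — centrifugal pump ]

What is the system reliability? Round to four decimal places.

0.6735

Parallel (seal-flush unit and discharge valve actuator): 1 − (1 − 0.960100)(1 − 0.890200) = 0.995619
Series (suction strainer, [0.995619], check valve, and centrifugal pump): 0.979300 × 0.995619 × 0.864600 × 0.798900 = 0.6735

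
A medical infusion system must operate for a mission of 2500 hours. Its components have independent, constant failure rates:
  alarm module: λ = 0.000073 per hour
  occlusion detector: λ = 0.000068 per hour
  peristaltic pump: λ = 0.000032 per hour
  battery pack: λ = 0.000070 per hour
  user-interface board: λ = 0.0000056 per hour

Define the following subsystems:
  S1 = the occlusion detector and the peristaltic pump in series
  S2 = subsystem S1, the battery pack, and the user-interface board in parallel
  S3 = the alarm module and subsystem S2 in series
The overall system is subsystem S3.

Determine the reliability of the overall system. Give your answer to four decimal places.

0.8328

R(alarm module) = exp(−0.000073 × 2500) = 0.833185
R(occlusion detector) = exp(−0.000068 × 2500) = 0.843665
R(peristaltic pump) = exp(−0.000032 × 2500) = 0.923116
R(battery pack) = exp(−0.000070 × 2500) = 0.839457
R(user-interface board) = exp(−0.0000056 × 2500) = 0.986098
Series (occlusion detector and peristaltic pump): 0.843665 × 0.923116 = 0.778801
Parallel ([0.778801], battery pack, and user-interface board): 1 − (1 − 0.778801)(1 − 0.839457)(1 − 0.986098) = 0.999506
Series (alarm module and [0.999506]): 0.833185 × 0.999506 = 0.8328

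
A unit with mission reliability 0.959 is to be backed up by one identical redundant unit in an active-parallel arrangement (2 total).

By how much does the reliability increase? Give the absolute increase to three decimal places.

R_before = 0.959
R_after = 1 − (1 − 0.959)^2 = 0.998
ΔR = 0.998 − 0.959 = 0.039

0.039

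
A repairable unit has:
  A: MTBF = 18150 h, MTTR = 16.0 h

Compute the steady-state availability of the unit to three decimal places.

A(A) = MTBF/(MTBF+MTTR) = 18150/(18150+16.0) = 0.999

0.999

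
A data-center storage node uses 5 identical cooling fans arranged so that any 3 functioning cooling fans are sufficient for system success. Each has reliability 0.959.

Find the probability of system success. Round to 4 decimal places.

R = Σ_{i=3}^{5} C(5,i) p^i (1−p)^{5−i} with p = 0.959
C(5,3)·0.959^3·0.041^2 = 0.014826
C(5,4)·0.959^4·0.041^1 = 0.173392
C(5,5)·0.959^5·0.041^0 = 0.811135
Sum = 0.9994

0.9994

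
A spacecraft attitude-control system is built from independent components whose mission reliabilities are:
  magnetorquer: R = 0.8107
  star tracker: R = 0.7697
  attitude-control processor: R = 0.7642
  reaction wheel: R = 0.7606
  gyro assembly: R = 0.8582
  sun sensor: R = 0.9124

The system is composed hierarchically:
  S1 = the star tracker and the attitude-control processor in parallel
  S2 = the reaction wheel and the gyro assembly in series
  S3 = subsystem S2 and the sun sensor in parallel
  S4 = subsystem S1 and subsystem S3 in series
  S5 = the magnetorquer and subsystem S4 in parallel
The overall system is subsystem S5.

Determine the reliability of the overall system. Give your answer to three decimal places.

0.984

Parallel (star tracker and attitude-control processor): 1 − (1 − 0.76970)(1 − 0.76420) = 0.94570
Series (reaction wheel and gyro assembly): 0.76060 × 0.85820 = 0.65275
Parallel ([0.65275] and sun sensor): 1 − (1 − 0.65275)(1 − 0.91240) = 0.96958
Series ([0.94570] and [0.96958]): 0.94570 × 0.96958 = 0.91693
Parallel (magnetorquer and [0.91693]): 1 − (1 − 0.81070)(1 − 0.91693) = 0.984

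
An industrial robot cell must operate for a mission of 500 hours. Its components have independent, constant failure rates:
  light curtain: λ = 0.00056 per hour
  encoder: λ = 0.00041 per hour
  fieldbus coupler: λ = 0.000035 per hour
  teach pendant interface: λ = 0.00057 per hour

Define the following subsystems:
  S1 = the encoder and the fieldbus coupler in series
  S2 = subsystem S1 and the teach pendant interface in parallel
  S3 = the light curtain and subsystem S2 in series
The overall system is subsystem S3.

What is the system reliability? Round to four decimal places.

R(light curtain) = exp(−0.00056 × 500) = 0.755784
R(encoder) = exp(−0.00041 × 500) = 0.814647
R(fieldbus coupler) = exp(−0.000035 × 500) = 0.982652
R(teach pendant interface) = exp(−0.00057 × 500) = 0.752014
Series (encoder and fieldbus coupler): 0.814647 × 0.982652 = 0.800515
Parallel ([0.800515] and teach pendant interface): 1 − (1 − 0.800515)(1 − 0.752014) = 0.950531
Series (light curtain and [0.950531]): 0.755784 × 0.950531 = 0.7184

0.7184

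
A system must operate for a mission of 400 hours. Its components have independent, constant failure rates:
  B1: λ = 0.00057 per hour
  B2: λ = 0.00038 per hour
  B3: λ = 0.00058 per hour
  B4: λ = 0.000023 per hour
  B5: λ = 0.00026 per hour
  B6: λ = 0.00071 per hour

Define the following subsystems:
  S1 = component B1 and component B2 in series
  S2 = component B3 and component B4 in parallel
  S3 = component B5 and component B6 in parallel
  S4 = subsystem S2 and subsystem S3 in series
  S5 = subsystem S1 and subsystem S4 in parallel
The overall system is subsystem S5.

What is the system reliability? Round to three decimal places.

0.992

R(B1) = exp(−0.00057 × 400) = 0.79612
R(B2) = exp(−0.00038 × 400) = 0.85899
R(B3) = exp(−0.00058 × 400) = 0.79295
R(B4) = exp(−0.000023 × 400) = 0.99084
R(B5) = exp(−0.00026 × 400) = 0.90123
R(B6) = exp(−0.00071 × 400) = 0.75277
Series (B1 and B2): 0.79612 × 0.85899 = 0.68386
Parallel (B3 and B4): 1 − (1 − 0.79295)(1 − 0.99084) = 0.99810
Parallel (B5 and B6): 1 − (1 − 0.90123)(1 − 0.75277) = 0.97558
Series ([0.99810] and [0.97558]): 0.99810 × 0.97558 = 0.97373
Parallel ([0.68386] and [0.97373]): 1 − (1 − 0.68386)(1 − 0.97373) = 0.992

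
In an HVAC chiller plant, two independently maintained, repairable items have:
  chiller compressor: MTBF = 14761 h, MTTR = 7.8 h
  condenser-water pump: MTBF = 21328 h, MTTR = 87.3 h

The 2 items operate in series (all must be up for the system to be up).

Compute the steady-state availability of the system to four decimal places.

A(chiller compressor) = MTBF/(MTBF+MTTR) = 14761/(14761+7.8) = 0.999472
A(condenser-water pump) = MTBF/(MTBF+MTTR) = 21328/(21328+87.3) = 0.995923
Series availability: 0.999472 × 0.995923 = 0.9954

0.9954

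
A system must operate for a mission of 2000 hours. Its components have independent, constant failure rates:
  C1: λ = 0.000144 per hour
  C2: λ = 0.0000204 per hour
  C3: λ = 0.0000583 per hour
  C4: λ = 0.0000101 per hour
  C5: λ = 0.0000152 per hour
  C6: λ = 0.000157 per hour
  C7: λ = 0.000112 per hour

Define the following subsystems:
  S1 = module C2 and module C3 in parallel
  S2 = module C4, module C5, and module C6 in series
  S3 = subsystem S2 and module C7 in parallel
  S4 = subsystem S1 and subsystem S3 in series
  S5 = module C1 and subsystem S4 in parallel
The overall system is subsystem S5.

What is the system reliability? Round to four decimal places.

0.9836

R(C1) = exp(−0.000144 × 2000) = 0.749762
R(C2) = exp(−0.0000204 × 2000) = 0.960021
R(C3) = exp(−0.0000583 × 2000) = 0.889941
R(C4) = exp(−0.0000101 × 2000) = 0.980003
R(C5) = exp(−0.0000152 × 2000) = 0.970057
R(C6) = exp(−0.000157 × 2000) = 0.730519
R(C7) = exp(−0.000112 × 2000) = 0.799315
Parallel (C2 and C3): 1 − (1 − 0.960021)(1 − 0.889941) = 0.995600
Series (C4, C5, and C6): 0.980003 × 0.970057 × 0.730519 = 0.694474
Parallel ([0.694474] and C7): 1 − (1 − 0.694474)(1 − 0.799315) = 0.938686
Series ([0.995600] and [0.938686]): 0.995600 × 0.938686 = 0.934556
Parallel (C1 and [0.934556]): 1 − (1 − 0.749762)(1 − 0.934556) = 0.9836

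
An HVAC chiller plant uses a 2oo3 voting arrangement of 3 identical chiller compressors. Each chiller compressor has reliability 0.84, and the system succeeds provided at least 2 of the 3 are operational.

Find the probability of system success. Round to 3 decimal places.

R = Σ_{i=2}^{3} C(3,i) p^i (1−p)^{3−i} with p = 0.84
C(3,2)·0.84^2·0.16^1 = 0.33869
C(3,3)·0.84^3·0.16^0 = 0.59270
Sum = 0.931

0.931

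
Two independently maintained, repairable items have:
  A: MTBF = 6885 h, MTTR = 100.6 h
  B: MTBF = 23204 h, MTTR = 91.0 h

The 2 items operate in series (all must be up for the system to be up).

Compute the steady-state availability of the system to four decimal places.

0.9817

A(A) = MTBF/(MTBF+MTTR) = 6885/(6885+100.6) = 0.985599
A(B) = MTBF/(MTBF+MTTR) = 23204/(23204+91.0) = 0.996094
Series availability: 0.985599 × 0.996094 = 0.9817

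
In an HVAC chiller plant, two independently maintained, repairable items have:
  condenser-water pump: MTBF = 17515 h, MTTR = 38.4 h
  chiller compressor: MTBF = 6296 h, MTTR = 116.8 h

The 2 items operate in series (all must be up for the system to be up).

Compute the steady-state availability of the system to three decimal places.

0.980

A(condenser-water pump) = MTBF/(MTBF+MTTR) = 17515/(17515+38.4) = 0.997812
A(chiller compressor) = MTBF/(MTBF+MTTR) = 6296/(6296+116.8) = 0.981786
Series availability: 0.997812 × 0.981786 = 0.980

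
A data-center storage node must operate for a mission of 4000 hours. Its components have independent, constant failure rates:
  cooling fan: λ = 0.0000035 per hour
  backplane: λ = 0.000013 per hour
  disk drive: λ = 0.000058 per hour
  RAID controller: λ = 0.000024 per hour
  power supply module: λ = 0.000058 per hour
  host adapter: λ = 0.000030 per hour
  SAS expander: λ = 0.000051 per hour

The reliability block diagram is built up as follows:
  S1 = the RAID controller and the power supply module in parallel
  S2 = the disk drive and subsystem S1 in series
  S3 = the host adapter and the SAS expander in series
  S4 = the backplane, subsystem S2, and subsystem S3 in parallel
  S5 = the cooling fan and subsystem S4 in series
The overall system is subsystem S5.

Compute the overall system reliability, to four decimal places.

0.9830

R(cooling fan) = exp(−0.0000035 × 4000) = 0.986098
R(backplane) = exp(−0.000013 × 4000) = 0.949329
R(disk drive) = exp(−0.000058 × 4000) = 0.792946
R(RAID controller) = exp(−0.000024 × 4000) = 0.908464
R(power supply module) = exp(−0.000058 × 4000) = 0.792946
R(host adapter) = exp(−0.000030 × 4000) = 0.886920
R(SAS expander) = exp(−0.000051 × 4000) = 0.815462
Parallel (RAID controller and power supply module): 1 − (1 − 0.908464)(1 − 0.792946) = 0.981047
Series (disk drive and [0.981047]): 0.792946 × 0.981047 = 0.777917
Series (host adapter and SAS expander): 0.886920 × 0.815462 = 0.723250
Parallel (backplane, [0.777917], and [0.723250]): 1 − (1 − 0.949329)(1 − 0.777917)(1 − 0.723250) = 0.996886
Series (cooling fan and [0.996886]): 0.986098 × 0.996886 = 0.9830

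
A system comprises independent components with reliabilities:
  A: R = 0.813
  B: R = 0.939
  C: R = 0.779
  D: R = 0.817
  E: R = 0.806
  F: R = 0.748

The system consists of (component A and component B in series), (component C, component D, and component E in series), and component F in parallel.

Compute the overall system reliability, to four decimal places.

0.9710

Series (A and B): 0.813000 × 0.939000 = 0.763407
Series (C, D, and E): 0.779000 × 0.817000 × 0.806000 = 0.512973
Parallel ([0.763407], [0.512973], and F): 1 − (1 − 0.763407)(1 − 0.512973)(1 − 0.748000) = 0.9710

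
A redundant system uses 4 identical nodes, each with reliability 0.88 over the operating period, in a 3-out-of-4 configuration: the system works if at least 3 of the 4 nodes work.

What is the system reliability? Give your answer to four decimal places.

R = Σ_{i=3}^{4} C(4,i) p^i (1−p)^{4−i} with p = 0.88
C(4,3)·0.88^3·0.12^1 = 0.327107
C(4,4)·0.88^4·0.12^0 = 0.599695
Sum = 0.9268

0.9268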